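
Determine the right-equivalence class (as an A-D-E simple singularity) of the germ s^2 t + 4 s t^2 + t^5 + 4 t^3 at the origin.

The Hessian of f at 0 is [[0, 0], [0, 0]] with rank 0, so corank 2. A Groebner basis of the Jacobian ideal J(f) in C{s,t} is {s^2/5 + t^4 - 4*t^2/5, s^3 + 8*t^3, s*t + 2*t^2}; counting standard monomials gives mu = 6. Corank 2; j^3 = t*(s + 2*t)^2 has shape L^2 M (L != M), so D-series; mu = 6 gives D_6.

D_6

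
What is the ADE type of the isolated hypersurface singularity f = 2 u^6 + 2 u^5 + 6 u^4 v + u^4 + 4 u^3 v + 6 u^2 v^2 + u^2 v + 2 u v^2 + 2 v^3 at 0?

D_4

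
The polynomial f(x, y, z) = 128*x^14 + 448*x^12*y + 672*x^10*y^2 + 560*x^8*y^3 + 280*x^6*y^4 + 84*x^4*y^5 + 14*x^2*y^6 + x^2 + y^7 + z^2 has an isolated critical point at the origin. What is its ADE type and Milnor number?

The Hessian of f at 0 has rank 2. Corank 1: A-series; mu = 6 gives A_6.

Type A_{6}, Milnor number mu = 6.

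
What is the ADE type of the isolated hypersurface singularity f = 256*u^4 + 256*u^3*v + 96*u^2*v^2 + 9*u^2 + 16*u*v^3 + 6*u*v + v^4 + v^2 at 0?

The Hessian of f at 0 is [[18, 6], [6, 2]] with rank 1, so corank 1. A Groebner basis of the Jacobian ideal J(f) in C{u,v} is {v^3, u + v/3}; counting standard monomials gives mu = 3. Corank 1: A-series; mu = 3 gives A_3.

A3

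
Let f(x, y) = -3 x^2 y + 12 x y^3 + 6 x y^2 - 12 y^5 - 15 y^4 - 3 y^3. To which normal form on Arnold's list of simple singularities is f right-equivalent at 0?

D_5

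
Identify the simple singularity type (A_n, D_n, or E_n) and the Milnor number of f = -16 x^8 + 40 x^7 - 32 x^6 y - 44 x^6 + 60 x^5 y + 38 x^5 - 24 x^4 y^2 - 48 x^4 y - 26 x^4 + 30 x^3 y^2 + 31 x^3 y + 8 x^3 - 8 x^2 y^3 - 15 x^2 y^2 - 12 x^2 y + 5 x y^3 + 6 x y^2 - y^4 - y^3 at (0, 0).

The Hessian of f at 0 has rank 0. Corank 2; j^3 = (2*x - y)^3 is a perfect cube, so E-series; the 4-jet and mu = 7 give E_7.

Type E_7, Milnor number mu = 7.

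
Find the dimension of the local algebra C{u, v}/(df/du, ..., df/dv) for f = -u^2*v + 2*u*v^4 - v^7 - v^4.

The Hessian of f at 0 is [[0, 0], [0, 0]] with rank 0, so corank 2. A Groebner basis of the Jacobian ideal J(f) in C{u,v} is {u^3, u^2/4 + v^3, u*v}; counting standard monomials gives mu = 5. Corank 2; j^3 = -u^2*v has shape L^2 M (L != M), so D-series; mu = 5 gives D_5.

5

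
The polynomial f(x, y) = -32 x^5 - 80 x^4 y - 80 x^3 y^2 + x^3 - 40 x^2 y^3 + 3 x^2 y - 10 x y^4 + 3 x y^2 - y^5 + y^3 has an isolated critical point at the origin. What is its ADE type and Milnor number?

The Hessian of f at 0 has rank 0. Corank 2; j^3 = (x + y)^3 is a perfect cube, so E-series; the 5-jet and mu = 8 give E_8.

Type E_8, Milnor number mu = 8.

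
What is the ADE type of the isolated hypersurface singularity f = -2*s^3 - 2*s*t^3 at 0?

The Hessian of f at 0 has rank 0. Corank 2; j^3 = -2*s^3 is a perfect cube, so E-series; the 4-jet and mu = 7 give E_7.

E7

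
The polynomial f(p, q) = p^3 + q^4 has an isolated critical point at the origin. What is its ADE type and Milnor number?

Type E6, Milnor number mu = 6.

The Hessian of f at 0 has rank 0. Corank 2; j^3 = p^3 is a perfect cube, so E-series; the 4-jet and mu = 6 give E_6.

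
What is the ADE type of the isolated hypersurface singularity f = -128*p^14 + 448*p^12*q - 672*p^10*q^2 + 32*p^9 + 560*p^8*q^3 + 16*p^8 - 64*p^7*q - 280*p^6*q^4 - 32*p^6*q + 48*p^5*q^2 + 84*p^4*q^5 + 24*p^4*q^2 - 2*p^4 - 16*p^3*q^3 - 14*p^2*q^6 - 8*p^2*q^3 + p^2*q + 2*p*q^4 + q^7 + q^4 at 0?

The Hessian of f at 0 is [[0, 0], [0, 0]] with rank 0, so corank 2. A Groebner basis of the Jacobian ideal J(f) in C{p,q} is {p^3, p^2/4 + q^3, p*q}; counting standard monomials gives mu = 5. Corank 2; j^3 = p^2*q has shape L^2 M (L != M), so D-series; mu = 5 gives D_5.

D_5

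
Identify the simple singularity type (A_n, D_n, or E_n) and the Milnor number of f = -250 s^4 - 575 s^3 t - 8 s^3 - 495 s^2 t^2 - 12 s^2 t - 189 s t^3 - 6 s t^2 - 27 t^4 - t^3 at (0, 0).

Type E_{7}, Milnor number mu = 7.

The Hessian of f at 0 is [[0, 0], [0, 0]] with rank 0, so corank 2. A Groebner basis of the Jacobian ideal J(f) in C{s,t} is {768*s^2/25 + 768*s*t/25 + t^4 + 8*t^3/25 + 192*t^2/25, s^3 + 132*s^2/25 + 132*s*t/25 + 9*t^3/50 + 33*t^2/25, s^2*t - 168*s^2/25 - 168*s*t/25 - 8*t^3/25 - 42*t^2/25, 32*s^2/5 + s*t^2 + 32*s*t/5 + 17*t^3/30 + 8*t^2/5}; counting standard monomials gives mu = 7. Corank 2; j^3 = -(2*s + t)^3 is a perfect cube, so E-series; the 4-jet and mu = 7 give E_7.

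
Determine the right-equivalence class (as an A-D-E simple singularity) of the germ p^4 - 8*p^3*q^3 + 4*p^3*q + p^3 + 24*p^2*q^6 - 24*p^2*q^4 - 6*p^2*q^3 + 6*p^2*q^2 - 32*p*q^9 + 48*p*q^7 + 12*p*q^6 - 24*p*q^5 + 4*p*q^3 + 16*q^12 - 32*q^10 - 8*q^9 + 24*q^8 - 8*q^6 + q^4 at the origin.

The Hessian of f at 0 is [[0, 0], [0, 0]] with rank 0, so corank 2. A Groebner basis of the Jacobian ideal J(f) in C{p,q} is {q^4, p*q^2 + q^3/3, p^2}; counting standard monomials gives mu = 6. Corank 2; j^3 = p^3 is a perfect cube, so E-series; the 4-jet and mu = 6 give E_6.

E_{6}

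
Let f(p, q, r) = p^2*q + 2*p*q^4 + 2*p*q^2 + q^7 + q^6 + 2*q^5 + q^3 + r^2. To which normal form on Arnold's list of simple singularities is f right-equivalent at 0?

The Hessian of f at 0 is [[0, 0, 0], [0, 0, 0], [0, 0, 2]] with rank 1, so corank 2. A Groebner basis of the Jacobian ideal J(f) in C{p,q,r} is {p*q + q^4 + q^2, p^3 - p^2/2 - p*q + q^3 - q^2/2, p^2*q + p^2/3 + 2*p*q/3 - q^3 + q^2/3, -p^2/6 + p*q^2 - p*q/3 + q^3 - q^2/6, r}; counting standard monomials gives mu = 7. Corank 2; j^3 = q*(p + q)^2 has shape L^2 M (L != M), so D-series; mu = 7 gives D_7.

D_7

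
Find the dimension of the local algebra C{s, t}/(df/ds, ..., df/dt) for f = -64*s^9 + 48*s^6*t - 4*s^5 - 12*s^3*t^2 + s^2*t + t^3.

4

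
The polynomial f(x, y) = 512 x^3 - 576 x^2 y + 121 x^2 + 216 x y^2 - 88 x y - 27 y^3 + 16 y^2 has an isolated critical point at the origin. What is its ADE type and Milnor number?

Type A_{2}, Milnor number mu = 2.

The Hessian of f at 0 is [[242, -88], [-88, 32]] with rank 1, so corank 1. A Groebner basis of the Jacobian ideal J(f) in C{x,y} is {y^2, x - 4*y/11}; counting standard monomials gives mu = 2. Corank 1: A-series; mu = 2 gives A_2.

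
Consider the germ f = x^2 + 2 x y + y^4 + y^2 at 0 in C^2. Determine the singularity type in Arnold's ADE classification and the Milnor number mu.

The Hessian of f at 0 has rank 1. Corank 1: A-series; mu = 3 gives A_3.

Type A_3, Milnor number mu = 3.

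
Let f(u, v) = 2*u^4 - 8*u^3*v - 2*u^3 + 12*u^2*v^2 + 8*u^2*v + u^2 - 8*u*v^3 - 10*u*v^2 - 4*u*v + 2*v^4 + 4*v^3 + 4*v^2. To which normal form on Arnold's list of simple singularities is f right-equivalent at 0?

A_3

The Hessian of f at 0 has rank 1. Corank 1: A-series; mu = 3 gives A_3.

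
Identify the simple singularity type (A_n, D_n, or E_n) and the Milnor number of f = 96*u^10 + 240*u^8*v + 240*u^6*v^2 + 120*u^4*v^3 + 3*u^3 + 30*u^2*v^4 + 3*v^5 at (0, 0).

Type E_8, Milnor number mu = 8.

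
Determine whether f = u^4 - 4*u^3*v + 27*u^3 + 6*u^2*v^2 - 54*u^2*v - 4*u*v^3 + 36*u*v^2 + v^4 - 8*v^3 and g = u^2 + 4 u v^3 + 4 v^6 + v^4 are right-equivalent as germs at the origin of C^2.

No.

The Hessian of f at 0 has rank 0. Corank 2; j^3 = (3*u - 2*v)^3 is a perfect cube, so E-series; the 4-jet and mu = 6 give E_6. The Hessian of g at 0 has rank 1. Corank 1: A-series; mu = 3 gives A_3. f is E_6 but g is A_3, hence not right-equivalent.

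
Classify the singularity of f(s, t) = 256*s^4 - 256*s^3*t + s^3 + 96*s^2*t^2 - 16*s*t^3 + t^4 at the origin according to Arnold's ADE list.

E_{6}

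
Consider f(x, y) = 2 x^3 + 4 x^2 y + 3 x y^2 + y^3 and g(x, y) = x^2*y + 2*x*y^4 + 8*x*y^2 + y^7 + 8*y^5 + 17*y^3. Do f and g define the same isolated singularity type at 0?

The Hessian of f at 0 is [[0, 0], [0, 0]] with rank 0, so corank 2. A Groebner basis of the Jacobian ideal J(f) in C{x,y} is {y^3, x^2 - 3*y^2/2, x*y + 3*y^2/2}; counting standard monomials gives mu = 4. Corank 2; j^3 = (x + y)*(2*x^2 + 2*x*y + y^2) splits into three distinct lines over C (the quadratic factor has nonzero discriminant), so D_4. The Hessian of g at 0 is [[0, 0], [0, 0]] with rank 0, so corank 2. A Groebner basis of the Jacobian ideal J(g) in C{x,y} is {y^3, x^2 - 13*y^2, x*y + 4*y^2}; counting standard monomials gives mu = 4. Corank 2; j^3 = y*(x^2 + 8*x*y + 17*y^2) splits into three distinct lines over C (the quadratic factor has nonzero discriminant), so D_4. Both have type D_4, hence right-equivalent.

Yes.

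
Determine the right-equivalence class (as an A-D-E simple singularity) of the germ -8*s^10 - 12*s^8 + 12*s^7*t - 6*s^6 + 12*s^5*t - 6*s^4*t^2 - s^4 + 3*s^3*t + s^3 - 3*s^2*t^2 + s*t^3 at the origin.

The Hessian of f at 0 has rank 0. Corank 2; j^3 = s^3 is a perfect cube, so E-series; the 4-jet and mu = 7 give E_7.

E_7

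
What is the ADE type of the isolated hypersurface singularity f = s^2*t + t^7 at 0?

The Hessian of f at 0 is [[0, 0], [0, 0]] with rank 0, so corank 2. A Groebner basis of the Jacobian ideal J(f) in C{s,t} is {s^2/7 + t^6, s^3, s*t}; counting standard monomials gives mu = 8. Corank 2; j^3 = s^2*t has shape L^2 M (L != M), so D-series; mu = 8 gives D_8.

D8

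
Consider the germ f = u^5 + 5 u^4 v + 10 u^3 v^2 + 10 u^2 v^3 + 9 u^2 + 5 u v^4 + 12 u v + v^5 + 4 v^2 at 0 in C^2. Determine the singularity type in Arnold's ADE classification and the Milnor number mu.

Type A_4, Milnor number mu = 4.

The Hessian of f at 0 has rank 1. Corank 1: A-series; mu = 4 gives A_4.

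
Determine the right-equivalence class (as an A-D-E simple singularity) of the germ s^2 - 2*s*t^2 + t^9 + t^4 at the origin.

The Hessian of f at 0 is [[2, 0], [0, 0]] with rank 1, so corank 1. A Groebner basis of the Jacobian ideal J(f) in C{s,t} is {s^4, -s + t^2}; counting standard monomials gives mu = 8. Corank 1: A-series; mu = 8 gives A_8.

A_8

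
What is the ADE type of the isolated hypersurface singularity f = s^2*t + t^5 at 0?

D6

The Hessian of f at 0 is [[0, 0], [0, 0]] with rank 0, so corank 2. A Groebner basis of the Jacobian ideal J(f) in C{s,t} is {s^2/5 + t^4, s^3, s*t}; counting standard monomials gives mu = 6. Corank 2; j^3 = s^2*t has shape L^2 M (L != M), so D-series; mu = 6 gives D_6.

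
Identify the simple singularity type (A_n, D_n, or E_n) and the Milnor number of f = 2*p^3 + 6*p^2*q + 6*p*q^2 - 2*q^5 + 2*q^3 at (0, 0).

The Hessian of f at 0 has rank 0. Corank 2; j^3 = 2*(p + q)^3 is a perfect cube, so E-series; the 5-jet and mu = 8 give E_8.

Type E_8, Milnor number mu = 8.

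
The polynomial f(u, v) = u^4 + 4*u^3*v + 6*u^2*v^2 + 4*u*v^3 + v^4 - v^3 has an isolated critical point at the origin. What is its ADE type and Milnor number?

Type E_6, Milnor number mu = 6.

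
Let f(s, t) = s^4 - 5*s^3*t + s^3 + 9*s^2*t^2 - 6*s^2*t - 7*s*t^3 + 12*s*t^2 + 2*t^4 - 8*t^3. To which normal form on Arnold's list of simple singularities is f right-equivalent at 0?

E7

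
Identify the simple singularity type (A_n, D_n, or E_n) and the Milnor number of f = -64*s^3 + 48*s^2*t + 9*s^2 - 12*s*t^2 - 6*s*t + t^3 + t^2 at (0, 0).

Type A_{2}, Milnor number mu = 2.

The Hessian of f at 0 has rank 1. Corank 1: A-series; mu = 2 gives A_2.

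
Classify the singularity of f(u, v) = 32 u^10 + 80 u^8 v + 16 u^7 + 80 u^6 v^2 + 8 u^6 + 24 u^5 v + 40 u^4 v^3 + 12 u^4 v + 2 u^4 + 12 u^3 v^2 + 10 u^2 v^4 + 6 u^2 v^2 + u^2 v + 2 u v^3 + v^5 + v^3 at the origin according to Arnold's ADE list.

The Hessian of f at 0 is [[0, 0], [0, 0]] with rank 0, so corank 2. A Groebner basis of the Jacobian ideal J(f) in C{u,v} is {v^3, u^2 + 3*v^2, u*v}; counting standard monomials gives mu = 4. Corank 2; j^3 = v*(u^2 + v^2) splits into three distinct lines over C (the quadratic factor has nonzero discriminant), so D_4.

D_4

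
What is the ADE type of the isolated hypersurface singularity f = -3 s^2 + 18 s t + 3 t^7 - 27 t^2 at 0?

A_6

The Hessian of f at 0 is [[-6, 18], [18, -54]] with rank 1, so corank 1. A Groebner basis of the Jacobian ideal J(f) in C{s,t} is {t^6, s - 3*t}; counting standard monomials gives mu = 6. Corank 1: A-series; mu = 6 gives A_6.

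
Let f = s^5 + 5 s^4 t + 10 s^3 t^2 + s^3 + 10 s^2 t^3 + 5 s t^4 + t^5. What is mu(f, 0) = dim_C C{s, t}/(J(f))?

8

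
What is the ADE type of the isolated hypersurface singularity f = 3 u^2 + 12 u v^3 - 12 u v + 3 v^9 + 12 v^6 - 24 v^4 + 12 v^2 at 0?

A8

The Hessian of f at 0 is [[6, -12], [-12, 24]] with rank 1, so corank 1. A Groebner basis of the Jacobian ideal J(f) in C{u,v} is {u^2*v^2 + 2*u^2 - 6*u*v + 4*v^2, u^3 - 6*u^2*v + 12*u*v^2 + 4*u - 8*v, u/2 + v^3 - v}; counting standard monomials gives mu = 8. Corank 1: A-series; mu = 8 gives A_8.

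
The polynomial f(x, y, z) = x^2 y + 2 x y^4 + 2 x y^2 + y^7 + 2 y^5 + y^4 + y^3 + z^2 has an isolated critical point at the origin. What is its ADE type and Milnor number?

Type D5, Milnor number mu = 5.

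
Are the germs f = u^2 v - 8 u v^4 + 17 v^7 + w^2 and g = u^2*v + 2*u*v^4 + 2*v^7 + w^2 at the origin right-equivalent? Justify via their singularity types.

The Hessian of f at 0 is [[0, 0, 0], [0, 0, 0], [0, 0, 2]] with rank 1, so corank 2. A Groebner basis of the Jacobian ideal J(f) in C{u,v,w} is {-4*u^2/9 + u*v^3, -u*v/4 + v^4, u^3, u^2*v, w}; counting standard monomials gives mu = 8. Corank 2; j^3 = u^2*v has shape L^2 M (L != M), so D-series; mu = 8 gives D_8. The Hessian of g at 0 is [[0, 0, 0], [0, 0, 0], [0, 0, 2]] with rank 1, so corank 2. A Groebner basis of the Jacobian ideal J(g) in C{u,v,w} is {-u^2/6 + u*v^3, u*v + v^4, u^3, u^2*v, w}; counting standard monomials gives mu = 8. Corank 2; j^3 = u^2*v has shape L^2 M (L != M), so D-series; mu = 8 gives D_8. Both have type D_8, hence right-equivalent.

Yes.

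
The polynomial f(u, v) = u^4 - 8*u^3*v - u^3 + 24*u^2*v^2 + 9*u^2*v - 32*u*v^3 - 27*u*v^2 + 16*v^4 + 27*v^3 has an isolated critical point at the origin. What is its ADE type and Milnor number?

Type E_6, Milnor number mu = 6.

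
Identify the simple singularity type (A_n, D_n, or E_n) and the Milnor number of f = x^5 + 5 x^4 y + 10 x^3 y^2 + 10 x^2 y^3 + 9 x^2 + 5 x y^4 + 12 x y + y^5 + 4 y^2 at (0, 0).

The Hessian of f at 0 is [[18, 12], [12, 8]] with rank 1, so corank 1. A Groebner basis of the Jacobian ideal J(f) in C{x,y} is {y^4, x + 2*y/3}; counting standard monomials gives mu = 4. Corank 1: A-series; mu = 4 gives A_4.

Type A_{4}, Milnor number mu = 4.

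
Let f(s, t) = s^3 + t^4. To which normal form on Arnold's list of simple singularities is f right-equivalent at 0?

E6

The Hessian of f at 0 has rank 0. Corank 2; j^3 = s^3 is a perfect cube, so E-series; the 4-jet and mu = 6 give E_6.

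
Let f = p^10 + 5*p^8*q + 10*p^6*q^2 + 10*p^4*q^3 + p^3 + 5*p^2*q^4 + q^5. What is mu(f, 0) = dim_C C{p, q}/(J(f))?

The Hessian of f at 0 has rank 0. Corank 2; j^3 = p^3 is a perfect cube, so E-series; the 5-jet and mu = 8 give E_8.

8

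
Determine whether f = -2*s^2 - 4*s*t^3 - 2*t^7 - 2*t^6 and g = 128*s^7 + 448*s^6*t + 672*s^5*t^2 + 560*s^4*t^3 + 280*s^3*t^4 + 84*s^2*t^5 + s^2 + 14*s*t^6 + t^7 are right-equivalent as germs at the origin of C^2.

The Hessian of f at 0 has rank 1. Corank 1: A-series; mu = 6 gives A_6. The Hessian of g at 0 has rank 1. Corank 1: A-series; mu = 6 gives A_6. Both have type A_6, hence right-equivalent.

Yes.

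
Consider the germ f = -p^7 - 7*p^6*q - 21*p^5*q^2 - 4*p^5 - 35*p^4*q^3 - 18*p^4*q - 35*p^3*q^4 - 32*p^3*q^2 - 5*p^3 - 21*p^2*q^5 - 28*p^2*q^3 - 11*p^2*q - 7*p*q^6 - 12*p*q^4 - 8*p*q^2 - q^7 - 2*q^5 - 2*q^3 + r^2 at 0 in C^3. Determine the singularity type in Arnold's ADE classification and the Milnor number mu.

Type D_4, Milnor number mu = 4.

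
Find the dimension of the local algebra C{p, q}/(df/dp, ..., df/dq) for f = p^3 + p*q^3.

7

The Hessian of f at 0 is [[0, 0], [0, 0]] with rank 0, so corank 2. A Groebner basis of the Jacobian ideal J(f) in C{p,q} is {p^3, p*q^2, 3*p^2 + q^3}; counting standard monomials gives mu = 7. Corank 2; j^3 = p^3 is a perfect cube, so E-series; the 4-jet and mu = 7 give E_7.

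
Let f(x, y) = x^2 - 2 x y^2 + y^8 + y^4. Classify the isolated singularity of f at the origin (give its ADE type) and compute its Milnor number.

Type A_7, Milnor number mu = 7.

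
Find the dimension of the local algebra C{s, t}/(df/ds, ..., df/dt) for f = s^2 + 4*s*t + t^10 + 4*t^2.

9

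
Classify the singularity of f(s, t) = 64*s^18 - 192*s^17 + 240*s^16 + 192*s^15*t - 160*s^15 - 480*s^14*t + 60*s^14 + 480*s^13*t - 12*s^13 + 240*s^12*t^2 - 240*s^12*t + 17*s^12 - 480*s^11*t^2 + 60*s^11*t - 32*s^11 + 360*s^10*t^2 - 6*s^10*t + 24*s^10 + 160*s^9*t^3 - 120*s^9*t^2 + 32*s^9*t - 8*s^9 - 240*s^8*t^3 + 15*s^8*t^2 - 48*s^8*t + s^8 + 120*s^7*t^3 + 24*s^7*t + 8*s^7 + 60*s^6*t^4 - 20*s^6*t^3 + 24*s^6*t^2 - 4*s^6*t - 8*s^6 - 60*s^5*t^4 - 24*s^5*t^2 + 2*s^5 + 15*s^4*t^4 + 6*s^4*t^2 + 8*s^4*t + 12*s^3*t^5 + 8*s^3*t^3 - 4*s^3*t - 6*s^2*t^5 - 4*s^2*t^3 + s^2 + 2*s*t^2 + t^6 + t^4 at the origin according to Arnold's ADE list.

The Hessian of f at 0 has rank 1. Corank 1: A-series; mu = 5 gives A_5.

A5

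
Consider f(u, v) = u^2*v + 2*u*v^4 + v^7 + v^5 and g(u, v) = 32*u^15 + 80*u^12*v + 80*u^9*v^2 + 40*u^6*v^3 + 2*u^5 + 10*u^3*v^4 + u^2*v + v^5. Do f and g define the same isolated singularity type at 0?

Yes.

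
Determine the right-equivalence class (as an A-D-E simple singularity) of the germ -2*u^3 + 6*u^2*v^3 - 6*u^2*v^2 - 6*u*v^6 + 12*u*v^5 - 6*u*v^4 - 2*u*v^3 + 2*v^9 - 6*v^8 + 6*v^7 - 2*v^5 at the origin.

The Hessian of f at 0 has rank 0. Corank 2; j^3 = -2*u^3 is a perfect cube, so E-series; the 4-jet and mu = 7 give E_7.

E_7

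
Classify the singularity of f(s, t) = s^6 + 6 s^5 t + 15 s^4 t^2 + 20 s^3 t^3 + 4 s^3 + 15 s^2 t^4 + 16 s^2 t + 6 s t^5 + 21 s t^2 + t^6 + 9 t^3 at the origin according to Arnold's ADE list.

D7

The Hessian of f at 0 has rank 0. Corank 2; j^3 = (s + t)*(2*s + 3*t)^2 has shape L^2 M (L != M), so D-series; mu = 7 gives D_7.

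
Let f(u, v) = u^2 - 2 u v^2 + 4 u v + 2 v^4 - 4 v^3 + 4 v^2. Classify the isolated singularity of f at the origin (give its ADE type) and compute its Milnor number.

Type A_3, Milnor number mu = 3.

The Hessian of f at 0 has rank 1. Corank 1: A-series; mu = 3 gives A_3.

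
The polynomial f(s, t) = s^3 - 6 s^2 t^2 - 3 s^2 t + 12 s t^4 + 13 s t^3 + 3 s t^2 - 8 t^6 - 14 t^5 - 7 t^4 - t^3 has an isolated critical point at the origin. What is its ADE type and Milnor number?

The Hessian of f at 0 has rank 0. Corank 2; j^3 = (s - t)^3 is a perfect cube, so E-series; the 4-jet and mu = 7 give E_7.

Type E_7, Milnor number mu = 7.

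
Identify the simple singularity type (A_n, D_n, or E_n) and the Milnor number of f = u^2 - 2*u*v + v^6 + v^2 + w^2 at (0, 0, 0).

Type A_{5}, Milnor number mu = 5.

The Hessian of f at 0 is [[2, -2, 0], [-2, 2, 0], [0, 0, 2]] with rank 2, so corank 1. A Groebner basis of the Jacobian ideal J(f) in C{u,v,w} is {v^5, u - v, w}; counting standard monomials gives mu = 5. Corank 1: A-series; mu = 5 gives A_5.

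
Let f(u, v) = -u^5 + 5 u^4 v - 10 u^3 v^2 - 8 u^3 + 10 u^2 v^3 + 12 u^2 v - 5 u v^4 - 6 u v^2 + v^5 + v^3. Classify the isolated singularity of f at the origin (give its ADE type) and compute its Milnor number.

Type E8, Milnor number mu = 8.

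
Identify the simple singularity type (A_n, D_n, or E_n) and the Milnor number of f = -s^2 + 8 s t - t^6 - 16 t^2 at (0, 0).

The Hessian of f at 0 has rank 1. Corank 1: A-series; mu = 5 gives A_5.

Type A5, Milnor number mu = 5.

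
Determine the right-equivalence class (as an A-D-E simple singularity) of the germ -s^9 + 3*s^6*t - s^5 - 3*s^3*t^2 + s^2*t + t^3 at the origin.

D4

The Hessian of f at 0 has rank 0. Corank 2; j^3 = t*(s^2 + t^2) splits into three distinct lines over C (the quadratic factor has nonzero discriminant), so D_4.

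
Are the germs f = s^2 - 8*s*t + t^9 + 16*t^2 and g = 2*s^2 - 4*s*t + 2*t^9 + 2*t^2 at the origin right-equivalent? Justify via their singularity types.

Yes.

The Hessian of f at 0 has rank 1. Corank 1: A-series; mu = 8 gives A_8. The Hessian of g at 0 has rank 1. Corank 1: A-series; mu = 8 gives A_8. Both have type A_8, hence right-equivalent.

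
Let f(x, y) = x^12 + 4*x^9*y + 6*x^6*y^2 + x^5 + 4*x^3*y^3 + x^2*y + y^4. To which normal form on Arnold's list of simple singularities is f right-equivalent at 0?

D_{5}

The Hessian of f at 0 has rank 0. Corank 2; j^3 = x^2*y has shape L^2 M (L != M), so D-series; mu = 5 gives D_5.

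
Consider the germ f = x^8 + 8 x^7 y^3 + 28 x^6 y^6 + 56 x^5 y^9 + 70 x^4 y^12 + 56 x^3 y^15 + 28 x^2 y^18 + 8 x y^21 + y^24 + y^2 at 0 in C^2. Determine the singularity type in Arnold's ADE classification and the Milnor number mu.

Type A_{7}, Milnor number mu = 7.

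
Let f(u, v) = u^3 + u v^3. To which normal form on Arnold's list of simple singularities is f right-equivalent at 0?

The Hessian of f at 0 is [[0, 0], [0, 0]] with rank 0, so corank 2. A Groebner basis of the Jacobian ideal J(f) in C{u,v} is {u^3, u*v^2, 3*u^2 + v^3}; counting standard monomials gives mu = 7. Corank 2; j^3 = u^3 is a perfect cube, so E-series; the 4-jet and mu = 7 give E_7.

E_7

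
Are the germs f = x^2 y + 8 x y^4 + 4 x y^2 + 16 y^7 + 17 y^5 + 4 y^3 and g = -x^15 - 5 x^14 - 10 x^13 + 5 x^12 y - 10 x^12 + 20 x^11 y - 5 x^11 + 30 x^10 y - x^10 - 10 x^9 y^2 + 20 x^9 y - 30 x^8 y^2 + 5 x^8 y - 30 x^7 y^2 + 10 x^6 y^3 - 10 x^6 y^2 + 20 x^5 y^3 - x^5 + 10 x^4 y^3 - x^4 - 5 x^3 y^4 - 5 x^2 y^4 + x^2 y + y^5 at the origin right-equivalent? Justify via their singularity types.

The Hessian of f at 0 is [[0, 0], [0, 0]] with rank 0, so corank 2. A Groebner basis of the Jacobian ideal J(f) in C{x,y} is {x*y/4 + y^4 + y^2/2, x*y^2 + 2*y^3, x^2 + 11*x*y/4 + 3*y^2/2}; counting standard monomials gives mu = 6. Corank 2; j^3 = y*(x + 2*y)^2 has shape L^2 M (L != M), so D-series; mu = 6 gives D_6. The Hessian of g at 0 is [[0, 0], [0, 0]] with rank 0, so corank 2. A Groebner basis of the Jacobian ideal J(g) in C{x,y} is {x^2/5 + y^4, x^3, x*y}; counting standard monomials gives mu = 6. Corank 2; j^3 = x^2*y has shape L^2 M (L != M), so D-series; mu = 6 gives D_6. Both have type D_6, hence right-equivalent.

Yes.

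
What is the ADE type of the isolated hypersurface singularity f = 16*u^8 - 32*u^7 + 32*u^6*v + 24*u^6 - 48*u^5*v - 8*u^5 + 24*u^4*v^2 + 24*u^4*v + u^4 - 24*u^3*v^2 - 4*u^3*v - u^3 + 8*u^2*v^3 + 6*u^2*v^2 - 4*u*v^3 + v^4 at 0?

E6

The Hessian of f at 0 is [[0, 0], [0, 0]] with rank 0, so corank 2. A Groebner basis of the Jacobian ideal J(f) in C{u,v} is {v^4, u*v^2 - v^3/3, u^2}; counting standard monomials gives mu = 6. Corank 2; j^3 = -u^3 is a perfect cube, so E-series; the 4-jet and mu = 6 give E_6.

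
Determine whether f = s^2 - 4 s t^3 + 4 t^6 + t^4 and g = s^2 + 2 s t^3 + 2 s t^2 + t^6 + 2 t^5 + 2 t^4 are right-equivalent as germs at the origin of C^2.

Yes.

The Hessian of f at 0 is [[2, 0], [0, 0]] with rank 1, so corank 1. A Groebner basis of the Jacobian ideal J(f) in C{s,t} is {t^3, s}; counting standard monomials gives mu = 3. Corank 1: A-series; mu = 3 gives A_3. The Hessian of g at 0 is [[2, 0], [0, 0]] with rank 1, so corank 1. A Groebner basis of the Jacobian ideal J(g) in C{s,t} is {s^2, s*t, s + t^2}; counting standard monomials gives mu = 3. Corank 1: A-series; mu = 3 gives A_3. Both have type A_3, hence right-equivalent.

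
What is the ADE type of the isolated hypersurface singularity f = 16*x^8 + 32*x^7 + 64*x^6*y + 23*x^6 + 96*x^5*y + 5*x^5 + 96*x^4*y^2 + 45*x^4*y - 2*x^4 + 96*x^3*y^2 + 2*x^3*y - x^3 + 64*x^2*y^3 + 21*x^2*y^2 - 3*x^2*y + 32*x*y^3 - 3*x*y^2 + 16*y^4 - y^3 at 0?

E6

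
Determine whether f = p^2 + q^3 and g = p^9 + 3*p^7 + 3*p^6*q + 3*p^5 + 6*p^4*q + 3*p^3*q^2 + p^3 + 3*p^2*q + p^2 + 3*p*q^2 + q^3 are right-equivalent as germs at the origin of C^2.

Yes.

The Hessian of f at 0 is [[2, 0], [0, 0]] with rank 1, so corank 1. A Groebner basis of the Jacobian ideal J(f) in C{p,q} is {q^2, p}; counting standard monomials gives mu = 2. Corank 1: A-series; mu = 2 gives A_2. The Hessian of g at 0 is [[2, 0], [0, 0]] with rank 1, so corank 1. A Groebner basis of the Jacobian ideal J(g) in C{p,q} is {q^2, p}; counting standard monomials gives mu = 2. Corank 1: A-series; mu = 2 gives A_2. Both have type A_2, hence right-equivalent.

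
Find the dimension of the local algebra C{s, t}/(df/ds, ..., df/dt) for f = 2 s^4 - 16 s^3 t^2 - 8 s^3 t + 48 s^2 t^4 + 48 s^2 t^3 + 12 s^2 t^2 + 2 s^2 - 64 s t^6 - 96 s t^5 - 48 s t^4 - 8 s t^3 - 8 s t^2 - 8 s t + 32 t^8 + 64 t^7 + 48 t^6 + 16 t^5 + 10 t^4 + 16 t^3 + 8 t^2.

3

The Hessian of f at 0 is [[4, -8], [-8, 16]] with rank 1, so corank 1. A Groebner basis of the Jacobian ideal J(f) in C{s,t} is {s^2 - 2*s + 4*t, s*t - s + 2*t, -s/2 + t^2 + t}; counting standard monomials gives mu = 3. Corank 1: A-series; mu = 3 gives A_3.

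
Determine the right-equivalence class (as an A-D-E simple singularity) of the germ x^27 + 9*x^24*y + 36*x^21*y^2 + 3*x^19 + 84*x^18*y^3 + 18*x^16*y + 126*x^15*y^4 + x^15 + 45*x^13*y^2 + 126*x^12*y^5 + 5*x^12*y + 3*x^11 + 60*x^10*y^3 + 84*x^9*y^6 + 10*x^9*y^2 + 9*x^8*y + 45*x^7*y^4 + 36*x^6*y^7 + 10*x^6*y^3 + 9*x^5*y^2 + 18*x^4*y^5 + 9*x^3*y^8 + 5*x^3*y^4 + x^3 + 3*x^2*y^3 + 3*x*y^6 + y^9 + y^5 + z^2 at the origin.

E_{8}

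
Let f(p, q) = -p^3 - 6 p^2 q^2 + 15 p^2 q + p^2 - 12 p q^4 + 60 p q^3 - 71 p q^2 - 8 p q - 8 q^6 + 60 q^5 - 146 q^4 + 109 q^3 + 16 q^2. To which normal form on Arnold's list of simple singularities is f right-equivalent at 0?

The Hessian of f at 0 is [[2, -8], [-8, 32]] with rank 1, so corank 1. A Groebner basis of the Jacobian ideal J(f) in C{p,q} is {q^2, p - 4*q}; counting standard monomials gives mu = 2. Corank 1: A-series; mu = 2 gives A_2.

A_{2}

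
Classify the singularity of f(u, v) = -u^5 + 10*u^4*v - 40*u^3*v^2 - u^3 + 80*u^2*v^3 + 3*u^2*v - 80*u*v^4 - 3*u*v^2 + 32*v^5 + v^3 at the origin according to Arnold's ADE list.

E_8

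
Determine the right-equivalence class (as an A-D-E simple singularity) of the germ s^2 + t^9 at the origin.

A8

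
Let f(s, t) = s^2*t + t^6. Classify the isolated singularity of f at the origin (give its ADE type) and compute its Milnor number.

The Hessian of f at 0 has rank 0. Corank 2; j^3 = s^2*t has shape L^2 M (L != M), so D-series; mu = 7 gives D_7.

Type D_7, Milnor number mu = 7.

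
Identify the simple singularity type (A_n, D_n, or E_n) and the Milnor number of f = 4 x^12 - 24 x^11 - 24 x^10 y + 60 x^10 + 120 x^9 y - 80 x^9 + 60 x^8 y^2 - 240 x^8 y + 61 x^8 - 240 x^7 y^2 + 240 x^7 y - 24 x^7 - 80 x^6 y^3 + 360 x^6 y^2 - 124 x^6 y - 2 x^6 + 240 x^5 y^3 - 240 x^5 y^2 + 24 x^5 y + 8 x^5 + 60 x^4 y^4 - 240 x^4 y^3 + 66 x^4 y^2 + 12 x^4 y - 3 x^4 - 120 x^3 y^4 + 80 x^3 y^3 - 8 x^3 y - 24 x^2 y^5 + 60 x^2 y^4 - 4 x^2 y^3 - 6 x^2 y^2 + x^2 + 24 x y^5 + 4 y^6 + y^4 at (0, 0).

Type A3, Milnor number mu = 3.

The Hessian of f at 0 has rank 1. Corank 1: A-series; mu = 3 gives A_3.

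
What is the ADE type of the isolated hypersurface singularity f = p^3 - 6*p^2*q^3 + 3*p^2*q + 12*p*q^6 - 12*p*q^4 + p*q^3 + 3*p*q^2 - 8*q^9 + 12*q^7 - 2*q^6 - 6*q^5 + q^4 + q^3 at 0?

The Hessian of f at 0 has rank 0. Corank 2; j^3 = (p + q)^3 is a perfect cube, so E-series; the 4-jet and mu = 7 give E_7.

E7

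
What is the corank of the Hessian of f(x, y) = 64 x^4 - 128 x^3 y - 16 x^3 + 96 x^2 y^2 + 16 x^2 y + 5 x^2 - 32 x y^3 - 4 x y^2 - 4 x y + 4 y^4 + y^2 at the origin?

0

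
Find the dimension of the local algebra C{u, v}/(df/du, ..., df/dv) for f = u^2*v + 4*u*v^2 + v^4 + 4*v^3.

5

The Hessian of f at 0 has rank 0. Corank 2; j^3 = v*(u + 2*v)^2 has shape L^2 M (L != M), so D-series; mu = 5 gives D_5.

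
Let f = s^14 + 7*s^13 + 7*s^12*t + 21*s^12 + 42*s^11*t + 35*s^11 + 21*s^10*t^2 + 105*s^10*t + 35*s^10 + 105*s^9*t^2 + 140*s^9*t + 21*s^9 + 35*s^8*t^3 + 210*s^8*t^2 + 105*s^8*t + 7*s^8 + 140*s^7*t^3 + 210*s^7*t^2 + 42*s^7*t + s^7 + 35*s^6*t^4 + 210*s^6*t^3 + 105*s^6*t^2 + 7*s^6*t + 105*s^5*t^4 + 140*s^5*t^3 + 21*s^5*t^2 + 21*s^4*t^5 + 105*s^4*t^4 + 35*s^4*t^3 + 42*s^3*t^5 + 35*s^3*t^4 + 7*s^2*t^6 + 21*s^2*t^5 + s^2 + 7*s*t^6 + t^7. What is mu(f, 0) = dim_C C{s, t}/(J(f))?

6

The Hessian of f at 0 is [[2, 0], [0, 0]] with rank 1, so corank 1. A Groebner basis of the Jacobian ideal J(f) in C{s,t} is {t^6, s}; counting standard monomials gives mu = 6. Corank 1: A-series; mu = 6 gives A_6.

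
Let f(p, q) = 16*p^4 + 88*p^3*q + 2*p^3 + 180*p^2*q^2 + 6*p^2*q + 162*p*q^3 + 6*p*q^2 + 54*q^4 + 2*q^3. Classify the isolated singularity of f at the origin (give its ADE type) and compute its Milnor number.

Type E7, Milnor number mu = 7.

The Hessian of f at 0 is [[0, 0], [0, 0]] with rank 0, so corank 2. A Groebner basis of the Jacobian ideal J(f) in C{p,q} is {3*p^2/4 + 3*p*q/2 + q^4 + q^3/4 + 3*q^2/4, p^3 + 15*p^2/4 + 15*p*q/2 + 9*q^3/4 + 15*q^2/4, p^2*q - 9*p^2/4 - 9*p*q/2 - 7*q^3/4 - 9*q^2/4, p^2 + p*q^2 + 2*p*q + 4*q^3/3 + q^2}; counting standard monomials gives mu = 7. Corank 2; j^3 = 2*(p + q)^3 is a perfect cube, so E-series; the 4-jet and mu = 7 give E_7.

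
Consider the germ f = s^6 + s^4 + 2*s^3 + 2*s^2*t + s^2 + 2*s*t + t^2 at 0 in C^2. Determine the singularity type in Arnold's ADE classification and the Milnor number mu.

The Hessian of f at 0 has rank 1. Corank 1: A-series; mu = 5 gives A_5.

Type A_{5}, Milnor number mu = 5.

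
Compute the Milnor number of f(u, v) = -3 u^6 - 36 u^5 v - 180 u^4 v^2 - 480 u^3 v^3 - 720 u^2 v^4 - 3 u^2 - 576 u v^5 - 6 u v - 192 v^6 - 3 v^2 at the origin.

The Hessian of f at 0 is [[-6, -6], [-6, -6]] with rank 1, so corank 1. A Groebner basis of the Jacobian ideal J(f) in C{u,v} is {v^5, u + v}; counting standard monomials gives mu = 5. Corank 1: A-series; mu = 5 gives A_5.

5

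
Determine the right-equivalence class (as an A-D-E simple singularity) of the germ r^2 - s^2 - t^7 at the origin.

The Hessian of f at 0 is [[-2, 0, 0], [0, 0, 0], [0, 0, 2]] with rank 2, so corank 1. A Groebner basis of the Jacobian ideal J(f) in C{s,t,r} is {t^6, s, r}; counting standard monomials gives mu = 6. Corank 1: A-series; mu = 6 gives A_6.

A_6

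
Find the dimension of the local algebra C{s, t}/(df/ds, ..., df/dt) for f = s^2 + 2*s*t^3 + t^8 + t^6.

7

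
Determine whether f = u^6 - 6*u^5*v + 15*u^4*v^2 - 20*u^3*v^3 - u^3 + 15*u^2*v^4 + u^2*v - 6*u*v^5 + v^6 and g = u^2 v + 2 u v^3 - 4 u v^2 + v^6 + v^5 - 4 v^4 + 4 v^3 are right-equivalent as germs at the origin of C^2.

The Hessian of f at 0 has rank 0. Corank 2; j^3 = -u^2*(u - v) has shape L^2 M (L != M), so D-series; mu = 7 gives D_7. The Hessian of g at 0 has rank 0. Corank 2; j^3 = v*(u - 2*v)^2 has shape L^2 M (L != M), so D-series; mu = 7 gives D_7. Both have type D_7, hence right-equivalent.

Yes.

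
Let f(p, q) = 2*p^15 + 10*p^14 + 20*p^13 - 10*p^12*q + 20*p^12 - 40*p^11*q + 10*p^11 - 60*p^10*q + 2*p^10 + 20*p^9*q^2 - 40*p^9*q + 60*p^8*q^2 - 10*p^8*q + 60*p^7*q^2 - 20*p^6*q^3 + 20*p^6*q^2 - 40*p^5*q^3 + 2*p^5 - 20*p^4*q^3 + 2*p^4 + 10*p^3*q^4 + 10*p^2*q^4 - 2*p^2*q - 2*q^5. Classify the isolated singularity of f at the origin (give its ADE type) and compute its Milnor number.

Type D6, Milnor number mu = 6.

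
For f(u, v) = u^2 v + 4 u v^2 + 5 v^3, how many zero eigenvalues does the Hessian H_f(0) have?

2

Hessian at 0 has rank 0.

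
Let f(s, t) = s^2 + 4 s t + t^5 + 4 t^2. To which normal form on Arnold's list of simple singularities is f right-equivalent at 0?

A_4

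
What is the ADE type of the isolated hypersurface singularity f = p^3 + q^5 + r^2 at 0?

E_8

The Hessian of f at 0 is [[0, 0, 0], [0, 0, 0], [0, 0, 2]] with rank 1, so corank 2. A Groebner basis of the Jacobian ideal J(f) in C{p,q,r} is {q^4, p^2, r}; counting standard monomials gives mu = 8. Corank 2; j^3 = p^3 is a perfect cube, so E-series; the 5-jet and mu = 8 give E_8.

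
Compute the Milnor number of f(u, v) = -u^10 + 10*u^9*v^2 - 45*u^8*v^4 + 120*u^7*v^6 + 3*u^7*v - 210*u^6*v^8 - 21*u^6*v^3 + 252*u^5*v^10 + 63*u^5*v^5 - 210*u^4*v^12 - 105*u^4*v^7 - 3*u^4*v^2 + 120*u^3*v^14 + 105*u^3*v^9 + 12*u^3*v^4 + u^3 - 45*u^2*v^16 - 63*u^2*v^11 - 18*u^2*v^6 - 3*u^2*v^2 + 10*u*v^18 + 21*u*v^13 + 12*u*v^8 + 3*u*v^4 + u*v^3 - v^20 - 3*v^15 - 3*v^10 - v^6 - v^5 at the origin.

7

The Hessian of f at 0 has rank 0. Corank 2; j^3 = u^3 is a perfect cube, so E-series; the 4-jet and mu = 7 give E_7.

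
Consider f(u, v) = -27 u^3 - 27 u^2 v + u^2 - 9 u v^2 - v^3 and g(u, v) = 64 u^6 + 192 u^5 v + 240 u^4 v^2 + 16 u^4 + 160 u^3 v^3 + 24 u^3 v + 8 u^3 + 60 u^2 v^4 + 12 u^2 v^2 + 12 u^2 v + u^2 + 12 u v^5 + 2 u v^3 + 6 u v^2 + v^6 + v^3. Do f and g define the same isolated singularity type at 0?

The Hessian of f at 0 has rank 1. Corank 1: A-series; mu = 2 gives A_2. The Hessian of g at 0 has rank 1. Corank 1: A-series; mu = 2 gives A_2. Both have type A_2, hence right-equivalent.

Yes.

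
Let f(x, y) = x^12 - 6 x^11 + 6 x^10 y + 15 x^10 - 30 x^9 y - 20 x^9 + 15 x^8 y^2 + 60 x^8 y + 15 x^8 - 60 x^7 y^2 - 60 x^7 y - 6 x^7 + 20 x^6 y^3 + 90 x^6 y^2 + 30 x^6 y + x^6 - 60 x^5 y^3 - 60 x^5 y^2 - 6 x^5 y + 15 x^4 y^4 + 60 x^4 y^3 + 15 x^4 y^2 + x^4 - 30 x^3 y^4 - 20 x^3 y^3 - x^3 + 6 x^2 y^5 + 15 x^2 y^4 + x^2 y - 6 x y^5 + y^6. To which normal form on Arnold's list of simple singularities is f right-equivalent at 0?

D7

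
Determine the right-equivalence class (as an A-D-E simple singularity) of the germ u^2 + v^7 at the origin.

The Hessian of f at 0 is [[2, 0], [0, 0]] with rank 1, so corank 1. A Groebner basis of the Jacobian ideal J(f) in C{u,v} is {v^6, u}; counting standard monomials gives mu = 6. Corank 1: A-series; mu = 6 gives A_6.

A6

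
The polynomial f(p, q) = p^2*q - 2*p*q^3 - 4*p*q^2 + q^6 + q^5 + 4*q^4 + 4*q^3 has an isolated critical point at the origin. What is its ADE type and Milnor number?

The Hessian of f at 0 has rank 0. Corank 2; j^3 = q*(p - 2*q)^2 has shape L^2 M (L != M), so D-series; mu = 7 gives D_7.

Type D_7, Milnor number mu = 7.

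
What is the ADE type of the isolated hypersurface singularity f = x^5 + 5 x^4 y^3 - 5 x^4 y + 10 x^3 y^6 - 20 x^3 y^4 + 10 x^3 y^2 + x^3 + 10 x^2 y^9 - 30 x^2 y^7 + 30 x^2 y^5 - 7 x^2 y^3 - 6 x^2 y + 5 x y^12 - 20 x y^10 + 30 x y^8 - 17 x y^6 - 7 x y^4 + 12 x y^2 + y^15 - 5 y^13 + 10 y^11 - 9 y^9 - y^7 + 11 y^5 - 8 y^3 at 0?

E_{8}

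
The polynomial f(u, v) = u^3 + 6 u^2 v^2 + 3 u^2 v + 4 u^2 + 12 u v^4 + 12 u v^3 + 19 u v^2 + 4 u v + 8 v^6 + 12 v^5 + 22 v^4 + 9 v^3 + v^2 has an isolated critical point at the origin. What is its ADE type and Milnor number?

Type A2, Milnor number mu = 2.

The Hessian of f at 0 has rank 1. Corank 1: A-series; mu = 2 gives A_2.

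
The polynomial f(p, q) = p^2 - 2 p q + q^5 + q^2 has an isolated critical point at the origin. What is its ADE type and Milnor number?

Type A4, Milnor number mu = 4.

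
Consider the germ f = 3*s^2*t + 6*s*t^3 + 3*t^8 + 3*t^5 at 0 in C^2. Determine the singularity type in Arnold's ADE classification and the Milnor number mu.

The Hessian of f at 0 has rank 0. Corank 2; j^3 = 3*s^2*t has shape L^2 M (L != M), so D-series; mu = 9 gives D_9.

Type D_9, Milnor number mu = 9.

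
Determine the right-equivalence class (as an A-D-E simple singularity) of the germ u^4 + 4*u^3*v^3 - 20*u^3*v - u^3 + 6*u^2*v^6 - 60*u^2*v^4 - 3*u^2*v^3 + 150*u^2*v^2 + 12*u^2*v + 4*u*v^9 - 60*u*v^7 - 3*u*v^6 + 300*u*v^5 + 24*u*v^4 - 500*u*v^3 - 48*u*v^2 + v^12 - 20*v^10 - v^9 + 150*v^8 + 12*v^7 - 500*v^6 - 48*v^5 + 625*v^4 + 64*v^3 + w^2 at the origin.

E_6

The Hessian of f at 0 has rank 1. Corank 2; j^3 = -(u - 4*v)^3 is a perfect cube, so E-series; the 4-jet and mu = 6 give E_6.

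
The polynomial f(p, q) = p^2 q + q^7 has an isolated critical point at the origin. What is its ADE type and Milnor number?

The Hessian of f at 0 has rank 0. Corank 2; j^3 = p^2*q has shape L^2 M (L != M), so D-series; mu = 8 gives D_8.

Type D_{8}, Milnor number mu = 8.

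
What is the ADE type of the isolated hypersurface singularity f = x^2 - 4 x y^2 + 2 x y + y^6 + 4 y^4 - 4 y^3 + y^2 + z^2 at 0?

A_5

The Hessian of f at 0 has rank 2. Corank 1: A-series; mu = 5 gives A_5.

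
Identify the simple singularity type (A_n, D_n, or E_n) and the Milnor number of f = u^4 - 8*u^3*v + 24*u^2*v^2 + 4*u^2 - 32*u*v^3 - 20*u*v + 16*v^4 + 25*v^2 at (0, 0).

Type A3, Milnor number mu = 3.

The Hessian of f at 0 is [[8, -20], [-20, 50]] with rank 1, so corank 1. A Groebner basis of the Jacobian ideal J(f) in C{u,v} is {v^3, u - 5*v/2}; counting standard monomials gives mu = 3. Corank 1: A-series; mu = 3 gives A_3.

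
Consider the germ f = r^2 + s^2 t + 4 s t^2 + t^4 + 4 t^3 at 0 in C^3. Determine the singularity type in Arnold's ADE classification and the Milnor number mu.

Type D_{5}, Milnor number mu = 5.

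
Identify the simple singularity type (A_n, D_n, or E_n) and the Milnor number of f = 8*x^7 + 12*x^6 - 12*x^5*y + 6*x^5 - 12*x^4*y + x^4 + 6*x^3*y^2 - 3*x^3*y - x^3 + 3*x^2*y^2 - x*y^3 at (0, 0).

Type E_{7}, Milnor number mu = 7.

The Hessian of f at 0 has rank 0. Corank 2; j^3 = -x^3 is a perfect cube, so E-series; the 4-jet and mu = 7 give E_7.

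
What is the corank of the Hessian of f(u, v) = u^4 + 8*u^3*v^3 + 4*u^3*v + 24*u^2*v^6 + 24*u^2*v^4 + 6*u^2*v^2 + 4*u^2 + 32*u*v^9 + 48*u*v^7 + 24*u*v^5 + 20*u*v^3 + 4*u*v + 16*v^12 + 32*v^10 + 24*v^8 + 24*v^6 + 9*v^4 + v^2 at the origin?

1

Hessian at 0 has rank 1.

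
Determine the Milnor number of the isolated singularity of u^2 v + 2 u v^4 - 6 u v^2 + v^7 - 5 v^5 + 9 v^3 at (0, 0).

6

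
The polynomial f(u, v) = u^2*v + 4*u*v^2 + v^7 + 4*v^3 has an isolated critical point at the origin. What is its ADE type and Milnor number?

The Hessian of f at 0 is [[0, 0], [0, 0]] with rank 0, so corank 2. A Groebner basis of the Jacobian ideal J(f) in C{u,v} is {u^2/7 + v^6 - 4*v^2/7, u^3 + 8*v^3, u*v + 2*v^2}; counting standard monomials gives mu = 8. Corank 2; j^3 = v*(u + 2*v)^2 has shape L^2 M (L != M), so D-series; mu = 8 gives D_8.

Type D_8, Milnor number mu = 8.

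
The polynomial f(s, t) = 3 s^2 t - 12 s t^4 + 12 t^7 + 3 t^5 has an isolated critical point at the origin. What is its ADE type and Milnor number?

The Hessian of f at 0 has rank 0. Corank 2; j^3 = 3*s^2*t has shape L^2 M (L != M), so D-series; mu = 6 gives D_6.

Type D6, Milnor number mu = 6.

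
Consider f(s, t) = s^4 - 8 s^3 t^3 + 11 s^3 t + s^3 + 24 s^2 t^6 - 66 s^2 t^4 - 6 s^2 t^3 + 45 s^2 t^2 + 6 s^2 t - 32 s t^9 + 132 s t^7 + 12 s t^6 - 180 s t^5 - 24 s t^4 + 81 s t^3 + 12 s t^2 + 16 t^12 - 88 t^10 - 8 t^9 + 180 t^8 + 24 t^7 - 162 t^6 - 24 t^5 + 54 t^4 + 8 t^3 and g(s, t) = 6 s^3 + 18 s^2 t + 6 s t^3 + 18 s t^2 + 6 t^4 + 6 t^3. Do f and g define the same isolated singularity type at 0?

Yes.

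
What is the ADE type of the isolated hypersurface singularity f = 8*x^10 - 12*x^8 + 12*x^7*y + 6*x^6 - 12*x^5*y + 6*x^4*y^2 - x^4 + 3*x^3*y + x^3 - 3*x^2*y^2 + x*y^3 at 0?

E7

The Hessian of f at 0 is [[0, 0], [0, 0]] with rank 0, so corank 2. A Groebner basis of the Jacobian ideal J(f) in C{x,y} is {3*x^2 + y^4 + y^3, x^3, x^2*y - x^2 - y^3/3, -2*x^2 + x*y^2 - 2*y^3/3}; counting standard monomials gives mu = 7. Corank 2; j^3 = x^3 is a perfect cube, so E-series; the 4-jet and mu = 7 give E_7.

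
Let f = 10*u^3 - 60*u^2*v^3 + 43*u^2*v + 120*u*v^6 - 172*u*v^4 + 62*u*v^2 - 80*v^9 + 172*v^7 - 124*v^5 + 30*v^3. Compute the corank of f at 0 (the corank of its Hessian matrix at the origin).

2

Hessian at 0 has rank 0.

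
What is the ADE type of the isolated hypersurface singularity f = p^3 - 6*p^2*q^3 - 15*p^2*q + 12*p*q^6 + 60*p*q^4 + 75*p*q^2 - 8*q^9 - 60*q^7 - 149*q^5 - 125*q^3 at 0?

E_{8}

The Hessian of f at 0 is [[0, 0], [0, 0]] with rank 0, so corank 2. A Groebner basis of the Jacobian ideal J(f) in C{p,q} is {-p^2/4 + p*q^3 + 5*p*q/2 - 25*q^2/4, q^4, p^3 - 75*p*q^2 + 250*q^3, p^2*q - 10*p*q^2 + 25*q^3}; counting standard monomials gives mu = 8. Corank 2; j^3 = (p - 5*q)^3 is a perfect cube, so E-series; the 5-jet and mu = 8 give E_8.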